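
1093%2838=1093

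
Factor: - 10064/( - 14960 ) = 5^( - 1 )* 11^ (-1)*37^1 = 37/55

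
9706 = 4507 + 5199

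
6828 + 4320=11148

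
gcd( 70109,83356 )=13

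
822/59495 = 822/59495 =0.01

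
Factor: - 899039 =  - 53^1*16963^1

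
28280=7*4040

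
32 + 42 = 74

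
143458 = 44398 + 99060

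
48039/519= 16013/173=92.56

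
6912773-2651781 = 4260992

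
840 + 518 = 1358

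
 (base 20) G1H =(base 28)85P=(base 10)6437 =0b1100100100101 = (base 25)A7C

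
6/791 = 6/791 = 0.01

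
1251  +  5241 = 6492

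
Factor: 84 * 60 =2^4 * 3^2*5^1*7^1= 5040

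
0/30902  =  0 = 0.00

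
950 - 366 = 584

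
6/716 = 3/358 = 0.01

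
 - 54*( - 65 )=3510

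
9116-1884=7232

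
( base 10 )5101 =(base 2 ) 1001111101101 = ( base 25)841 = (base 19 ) E29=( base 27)6QP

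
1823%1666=157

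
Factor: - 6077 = -59^1 * 103^1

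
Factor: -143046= - 2^1*3^4*883^1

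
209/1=209 = 209.00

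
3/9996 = 1/3332 = 0.00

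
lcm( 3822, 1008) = 91728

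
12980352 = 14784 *878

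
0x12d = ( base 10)301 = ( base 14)177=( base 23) d2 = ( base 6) 1221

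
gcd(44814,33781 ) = 11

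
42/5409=14/1803 =0.01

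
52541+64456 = 116997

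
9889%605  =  209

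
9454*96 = 907584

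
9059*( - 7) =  - 63413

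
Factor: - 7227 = - 3^2 * 11^1* 73^1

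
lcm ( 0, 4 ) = 0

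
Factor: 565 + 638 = 1203= 3^1*401^1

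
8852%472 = 356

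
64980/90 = 722 = 722.00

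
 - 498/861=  - 1+121/287 =- 0.58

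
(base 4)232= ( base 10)46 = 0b101110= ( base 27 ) 1j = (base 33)1d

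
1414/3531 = 1414/3531 = 0.40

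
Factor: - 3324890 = -2^1*5^1*332489^1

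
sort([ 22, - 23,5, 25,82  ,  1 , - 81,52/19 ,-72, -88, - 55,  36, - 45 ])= [ - 88, - 81,  -  72, - 55, - 45,  -  23,1, 52/19, 5, 22,25,36,82]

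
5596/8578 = 2798/4289 = 0.65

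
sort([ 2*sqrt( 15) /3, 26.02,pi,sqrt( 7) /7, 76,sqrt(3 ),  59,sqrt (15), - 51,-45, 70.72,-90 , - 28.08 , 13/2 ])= [ - 90, - 51,-45,-28.08, sqrt( 7 ) /7,sqrt( 3), 2*sqrt( 15 )/3,pi, sqrt( 15), 13/2,26.02,59,70.72,76]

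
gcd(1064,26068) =532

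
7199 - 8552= - 1353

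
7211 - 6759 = 452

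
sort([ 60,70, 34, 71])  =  [ 34,60, 70,71] 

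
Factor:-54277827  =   - 3^1*18092609^1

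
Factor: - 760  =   - 2^3*5^1*19^1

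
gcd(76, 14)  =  2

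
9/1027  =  9/1027 = 0.01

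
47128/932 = 50+ 132/233= 50.57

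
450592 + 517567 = 968159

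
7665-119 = 7546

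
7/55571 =7/55571 = 0.00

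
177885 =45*3953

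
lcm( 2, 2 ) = 2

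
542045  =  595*911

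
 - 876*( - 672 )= 588672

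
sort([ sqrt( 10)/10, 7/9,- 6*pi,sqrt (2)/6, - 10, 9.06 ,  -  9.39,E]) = [ - 6*pi, - 10,-9.39,sqrt( 2)/6,sqrt (10) /10,  7/9,E,9.06] 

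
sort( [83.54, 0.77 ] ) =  [0.77,83.54] 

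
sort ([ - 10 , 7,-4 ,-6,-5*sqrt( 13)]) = [ -5 * sqrt(13), - 10,-6, - 4,7]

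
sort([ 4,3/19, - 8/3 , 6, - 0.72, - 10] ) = [ -10, - 8/3, - 0.72,  3/19,4 , 6 ] 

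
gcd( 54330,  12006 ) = 6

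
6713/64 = 104 +57/64  =  104.89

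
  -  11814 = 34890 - 46704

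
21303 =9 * 2367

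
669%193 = 90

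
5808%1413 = 156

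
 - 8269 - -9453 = 1184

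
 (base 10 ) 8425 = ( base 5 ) 232200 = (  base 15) 276A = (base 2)10000011101001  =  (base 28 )akp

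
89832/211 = 89832/211=425.74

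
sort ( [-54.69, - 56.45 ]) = [ - 56.45, - 54.69 ]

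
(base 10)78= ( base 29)2K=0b1001110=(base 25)33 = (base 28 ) 2M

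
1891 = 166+1725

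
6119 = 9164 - 3045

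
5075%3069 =2006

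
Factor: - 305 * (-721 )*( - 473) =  - 5^1*7^1*11^1*43^1*61^1 * 103^1=- 104015065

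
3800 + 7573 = 11373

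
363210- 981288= - 618078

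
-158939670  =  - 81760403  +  - 77179267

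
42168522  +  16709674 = 58878196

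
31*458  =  14198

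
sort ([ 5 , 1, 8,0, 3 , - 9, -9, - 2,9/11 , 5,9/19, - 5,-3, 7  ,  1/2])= [ - 9, - 9, - 5,-3, - 2,  0, 9/19, 1/2, 9/11,1, 3, 5,5, 7 , 8]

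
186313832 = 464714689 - 278400857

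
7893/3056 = 7893/3056 = 2.58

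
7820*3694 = 28887080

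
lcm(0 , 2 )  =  0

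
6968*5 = 34840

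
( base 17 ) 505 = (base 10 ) 1450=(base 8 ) 2652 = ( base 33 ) 1av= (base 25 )280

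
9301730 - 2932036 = 6369694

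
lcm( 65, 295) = 3835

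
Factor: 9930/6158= 3^1 * 5^1 * 331^1 *3079^ ( - 1) = 4965/3079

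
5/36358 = 5/36358 = 0.00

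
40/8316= 10/2079  =  0.00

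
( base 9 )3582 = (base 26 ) 3OE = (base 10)2666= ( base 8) 5152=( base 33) 2EQ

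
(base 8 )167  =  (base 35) 3E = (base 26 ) 4F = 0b1110111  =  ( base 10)119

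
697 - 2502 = -1805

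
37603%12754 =12095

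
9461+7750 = 17211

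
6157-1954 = 4203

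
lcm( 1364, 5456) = 5456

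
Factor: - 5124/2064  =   - 427/172 = -2^ ( - 2)*7^1* 43^( - 1 )*61^1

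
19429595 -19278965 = 150630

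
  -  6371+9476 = 3105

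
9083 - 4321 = 4762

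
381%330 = 51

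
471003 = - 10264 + 481267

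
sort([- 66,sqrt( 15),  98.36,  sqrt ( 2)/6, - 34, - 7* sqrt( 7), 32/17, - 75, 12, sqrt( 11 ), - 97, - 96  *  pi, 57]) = [ - 96*pi,-97, - 75, - 66,  -  34, - 7 * sqrt(7),sqrt(2)/6, 32/17,sqrt (11), sqrt( 15 ),12, 57,98.36]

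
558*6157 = 3435606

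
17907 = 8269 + 9638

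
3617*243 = 878931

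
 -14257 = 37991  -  52248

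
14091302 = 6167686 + 7923616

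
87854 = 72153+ 15701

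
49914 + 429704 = 479618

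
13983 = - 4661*( - 3)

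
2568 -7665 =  - 5097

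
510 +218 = 728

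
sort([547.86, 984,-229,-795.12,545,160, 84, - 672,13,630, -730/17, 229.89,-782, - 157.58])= [  -  795.12, - 782, - 672 , - 229, - 157.58, - 730/17, 13,84,160, 229.89,545,547.86, 630, 984]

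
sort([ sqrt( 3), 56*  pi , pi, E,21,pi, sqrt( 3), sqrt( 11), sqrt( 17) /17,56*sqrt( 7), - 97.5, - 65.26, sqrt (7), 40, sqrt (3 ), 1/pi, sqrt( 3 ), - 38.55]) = [ - 97.5 ,-65.26, - 38.55, sqrt( 17)/17, 1/pi, sqrt( 3 ), sqrt( 3),sqrt( 3 ),sqrt( 3 ),sqrt( 7), E, pi, pi, sqrt(11),21,  40, 56*sqrt( 7), 56*pi ]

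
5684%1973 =1738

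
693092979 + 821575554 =1514668533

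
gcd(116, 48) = 4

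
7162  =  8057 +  - 895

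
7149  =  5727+1422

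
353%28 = 17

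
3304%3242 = 62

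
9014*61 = 549854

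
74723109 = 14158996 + 60564113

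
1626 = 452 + 1174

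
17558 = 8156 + 9402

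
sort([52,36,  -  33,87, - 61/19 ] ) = [-33 ,  -  61/19  ,  36, 52,87 ]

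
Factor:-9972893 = -7^1*1424699^1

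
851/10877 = 851/10877  =  0.08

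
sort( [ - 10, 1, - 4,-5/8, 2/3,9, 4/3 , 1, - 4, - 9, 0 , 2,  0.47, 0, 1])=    [  -  10,  -  9,-4, - 4, - 5/8,0 , 0, 0.47, 2/3,  1, 1, 1,  4/3, 2,9 ] 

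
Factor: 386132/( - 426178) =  - 2^1 *37^1 * 409^( - 1 )*521^ ( - 1 ) * 2609^1 = - 193066/213089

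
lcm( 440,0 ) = 0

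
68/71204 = 17/17801 = 0.00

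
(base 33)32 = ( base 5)401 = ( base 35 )2V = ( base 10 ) 101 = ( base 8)145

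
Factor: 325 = 5^2 * 13^1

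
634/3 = 634/3 = 211.33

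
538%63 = 34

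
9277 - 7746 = 1531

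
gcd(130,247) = 13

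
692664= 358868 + 333796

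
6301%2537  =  1227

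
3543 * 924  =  3273732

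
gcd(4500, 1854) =18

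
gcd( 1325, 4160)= 5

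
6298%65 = 58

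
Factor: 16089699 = 3^1*1097^1*4889^1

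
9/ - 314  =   - 9/314 = -0.03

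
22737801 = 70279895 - 47542094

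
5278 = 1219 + 4059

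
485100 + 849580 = 1334680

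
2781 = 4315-1534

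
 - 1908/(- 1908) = 1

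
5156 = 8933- 3777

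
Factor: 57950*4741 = 274740950 = 2^1*5^2 *11^1*19^1*61^1 *431^1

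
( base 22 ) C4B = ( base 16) 1713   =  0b1011100010011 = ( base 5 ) 142112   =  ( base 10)5907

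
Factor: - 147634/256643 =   -  2^1 * 97^1 * 761^1*256643^(  -  1 ) 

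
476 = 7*68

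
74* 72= 5328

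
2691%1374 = 1317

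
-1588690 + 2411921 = 823231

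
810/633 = 270/211 = 1.28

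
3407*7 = 23849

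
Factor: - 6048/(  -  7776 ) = 7/9 = 3^(-2 )*7^1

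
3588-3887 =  -299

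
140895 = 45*3131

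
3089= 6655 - 3566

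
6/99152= 3/49576  =  0.00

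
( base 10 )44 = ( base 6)112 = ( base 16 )2C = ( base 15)2e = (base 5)134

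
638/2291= 22/79 = 0.28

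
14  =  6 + 8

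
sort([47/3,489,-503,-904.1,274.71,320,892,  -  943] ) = [ - 943,-904.1,-503,47/3, 274.71,320,489, 892]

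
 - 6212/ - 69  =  90+2/69 = 90.03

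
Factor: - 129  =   - 3^1*43^1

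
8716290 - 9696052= - 979762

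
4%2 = 0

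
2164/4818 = 1082/2409 =0.45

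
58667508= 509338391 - 450670883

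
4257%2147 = 2110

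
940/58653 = 940/58653 =0.02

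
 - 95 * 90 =-8550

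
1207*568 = 685576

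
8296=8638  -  342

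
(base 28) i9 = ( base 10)513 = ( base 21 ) 139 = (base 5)4023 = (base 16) 201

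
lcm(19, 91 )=1729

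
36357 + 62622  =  98979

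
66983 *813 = 54457179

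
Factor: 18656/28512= 53/81 =3^ ( - 4)*53^1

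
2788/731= 3 + 35/43 = 3.81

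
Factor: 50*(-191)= - 9550 =- 2^1*5^2 * 191^1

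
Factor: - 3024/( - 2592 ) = 7/6 =2^( - 1 )*3^( - 1)*7^1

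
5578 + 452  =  6030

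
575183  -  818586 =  - 243403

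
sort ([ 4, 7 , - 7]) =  [  -  7,4, 7]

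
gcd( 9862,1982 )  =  2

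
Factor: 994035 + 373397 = 1367432=2^3*11^1*41^1*379^1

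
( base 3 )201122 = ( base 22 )122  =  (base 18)1b8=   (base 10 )530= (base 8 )1022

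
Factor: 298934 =2^1*137^1*1091^1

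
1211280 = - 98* (-12360)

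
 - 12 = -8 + -4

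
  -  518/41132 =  - 1 + 2901/2938 =- 0.01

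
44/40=1+ 1/10 = 1.10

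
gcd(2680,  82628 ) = 4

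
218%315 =218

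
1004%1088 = 1004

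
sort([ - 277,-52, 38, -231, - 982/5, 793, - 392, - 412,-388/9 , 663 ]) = [-412, - 392, - 277  , -231, - 982/5, - 52, -388/9 , 38,  663,  793] 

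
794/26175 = 794/26175=0.03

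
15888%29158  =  15888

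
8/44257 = 8/44257 = 0.00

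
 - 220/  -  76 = 55/19 = 2.89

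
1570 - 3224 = -1654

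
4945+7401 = 12346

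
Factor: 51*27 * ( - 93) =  - 128061=-3^5*17^1 * 31^1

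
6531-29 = 6502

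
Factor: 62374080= 2^6 * 3^1*5^1*43^1 * 1511^1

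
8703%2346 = 1665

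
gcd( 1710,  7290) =90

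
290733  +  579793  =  870526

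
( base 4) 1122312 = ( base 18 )HH0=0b1011010110110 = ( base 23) AMI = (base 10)5814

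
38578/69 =559 + 7/69 = 559.10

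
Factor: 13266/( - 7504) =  - 99/56 = - 2^( - 3)*3^2*7^(-1) * 11^1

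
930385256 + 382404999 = 1312790255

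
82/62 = 41/31 = 1.32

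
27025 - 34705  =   - 7680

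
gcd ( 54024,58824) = 24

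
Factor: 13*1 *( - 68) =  - 884 = -2^2 * 13^1 * 17^1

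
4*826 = 3304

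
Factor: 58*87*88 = 444048 = 2^4* 3^1*11^1*29^2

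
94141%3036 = 25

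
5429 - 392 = 5037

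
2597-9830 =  - 7233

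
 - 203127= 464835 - 667962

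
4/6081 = 4/6081 = 0.00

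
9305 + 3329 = 12634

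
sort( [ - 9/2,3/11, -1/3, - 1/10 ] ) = [ - 9/2,  -  1/3, - 1/10,3/11 ]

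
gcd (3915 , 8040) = 15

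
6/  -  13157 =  - 1 + 13151/13157 = -0.00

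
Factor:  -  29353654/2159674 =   -  37^1*89^( - 1 )*1103^( - 1 )*36061^1 = -  1334257/98167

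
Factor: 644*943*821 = 498586732 = 2^2*7^1*23^2*41^1*821^1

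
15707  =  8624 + 7083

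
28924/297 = 28924/297 = 97.39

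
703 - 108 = 595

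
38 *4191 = 159258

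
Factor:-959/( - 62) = 2^(-1)*7^1*31^( - 1)*137^1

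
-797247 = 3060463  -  3857710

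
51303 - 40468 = 10835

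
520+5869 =6389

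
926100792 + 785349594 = 1711450386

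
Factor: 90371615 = 5^1*18074323^1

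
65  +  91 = 156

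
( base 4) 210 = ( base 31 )15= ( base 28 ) 18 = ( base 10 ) 36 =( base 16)24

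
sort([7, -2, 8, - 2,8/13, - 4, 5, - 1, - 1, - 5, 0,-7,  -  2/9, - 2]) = [-7,- 5,-4,-2,-2, - 2,-1 , - 1,  -  2/9, 0, 8/13 , 5,  7,8]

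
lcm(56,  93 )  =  5208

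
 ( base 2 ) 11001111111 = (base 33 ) 1HD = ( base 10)1663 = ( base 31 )1mk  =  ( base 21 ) 3g4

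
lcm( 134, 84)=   5628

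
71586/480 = 149 + 11/80 = 149.14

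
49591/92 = 49591/92 = 539.03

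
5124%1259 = 88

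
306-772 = -466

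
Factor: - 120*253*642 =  - 2^4*3^2*5^1 *11^1*23^1 * 107^1 = - 19491120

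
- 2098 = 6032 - 8130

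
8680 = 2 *4340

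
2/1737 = 2/1737  =  0.00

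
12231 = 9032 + 3199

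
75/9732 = 25/3244 = 0.01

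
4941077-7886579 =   -  2945502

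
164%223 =164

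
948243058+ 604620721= 1552863779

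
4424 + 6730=11154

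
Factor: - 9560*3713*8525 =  - 302605787000 = - 2^3*5^3*11^1 *31^1*47^1*79^1 * 239^1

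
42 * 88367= 3711414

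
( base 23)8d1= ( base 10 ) 4532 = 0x11b4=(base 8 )10664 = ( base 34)3VA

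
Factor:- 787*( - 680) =535160 = 2^3 * 5^1*17^1*787^1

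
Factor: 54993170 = 2^1 * 5^1*137^2*293^1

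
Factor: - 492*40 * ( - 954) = 2^6 * 3^3*5^1*41^1 * 53^1 = 18774720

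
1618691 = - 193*(-8387)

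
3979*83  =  330257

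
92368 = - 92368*( - 1)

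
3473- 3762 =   -  289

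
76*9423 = 716148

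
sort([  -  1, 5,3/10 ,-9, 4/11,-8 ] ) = [ - 9,-8, -1, 3/10 , 4/11, 5] 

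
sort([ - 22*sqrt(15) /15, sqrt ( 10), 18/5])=[ - 22*sqrt(15) /15,sqrt(10), 18/5]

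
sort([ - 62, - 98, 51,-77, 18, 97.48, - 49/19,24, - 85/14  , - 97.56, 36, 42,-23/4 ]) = [-98, - 97.56, - 77, -62 , - 85/14, -23/4,  -  49/19, 18, 24,36, 42, 51,97.48] 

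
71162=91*782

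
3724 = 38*98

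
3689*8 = 29512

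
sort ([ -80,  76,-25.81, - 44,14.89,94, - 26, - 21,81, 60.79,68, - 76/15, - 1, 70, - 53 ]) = [  -  80, - 53, -44 , - 26, - 25.81 , - 21, - 76/15, - 1, 14.89,  60.79, 68, 70,76, 81, 94 ]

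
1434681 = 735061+699620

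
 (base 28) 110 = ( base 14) 420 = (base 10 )812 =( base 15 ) 392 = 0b1100101100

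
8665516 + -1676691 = 6988825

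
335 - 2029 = - 1694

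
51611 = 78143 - 26532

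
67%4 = 3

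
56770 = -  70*( - 811) 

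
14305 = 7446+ 6859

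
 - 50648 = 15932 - 66580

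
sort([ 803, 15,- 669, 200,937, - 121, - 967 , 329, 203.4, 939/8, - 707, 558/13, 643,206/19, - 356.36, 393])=[ - 967, - 707,-669, - 356.36, - 121,206/19, 15 , 558/13,939/8,200,203.4,329, 393,643, 803,937 ] 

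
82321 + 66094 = 148415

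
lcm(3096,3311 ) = 238392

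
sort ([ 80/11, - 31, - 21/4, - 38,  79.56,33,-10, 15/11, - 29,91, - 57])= [ - 57, - 38,  -  31 ,-29,-10 , - 21/4,15/11,80/11,33,79.56, 91]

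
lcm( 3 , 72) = 72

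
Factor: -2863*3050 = - 8732150=-  2^1* 5^2 *7^1 * 61^1 *409^1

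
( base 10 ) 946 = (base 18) 2GA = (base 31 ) ug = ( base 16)3B2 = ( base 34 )rs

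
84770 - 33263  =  51507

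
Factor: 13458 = 2^1*3^1*2243^1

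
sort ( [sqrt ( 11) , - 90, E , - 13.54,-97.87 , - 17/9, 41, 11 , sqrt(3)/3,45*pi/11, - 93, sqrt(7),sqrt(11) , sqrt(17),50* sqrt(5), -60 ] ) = [ - 97.87,-93, - 90, -60,-13.54 , - 17/9,  sqrt( 3 )/3,sqrt( 7),E,  sqrt (11 ) , sqrt ( 11 ), sqrt( 17), 11, 45*pi/11,41,50*sqrt (5) ] 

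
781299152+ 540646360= 1321945512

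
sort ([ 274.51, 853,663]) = [274.51,663,853 ] 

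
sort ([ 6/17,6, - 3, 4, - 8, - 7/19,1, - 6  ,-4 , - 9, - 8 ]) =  [  -  9,-8 ,-8 , - 6, - 4 ,-3, - 7/19, 6/17,1 , 4,6] 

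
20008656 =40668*492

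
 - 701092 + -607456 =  - 1308548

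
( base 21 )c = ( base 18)c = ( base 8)14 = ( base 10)12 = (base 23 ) c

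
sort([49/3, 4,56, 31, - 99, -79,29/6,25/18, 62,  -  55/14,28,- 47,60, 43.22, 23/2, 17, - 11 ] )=[- 99, - 79 ,-47,  -  11 ,-55/14, 25/18,4, 29/6,23/2, 49/3,17, 28,31,  43.22,56,  60, 62]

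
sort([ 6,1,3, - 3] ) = [ - 3,1,3,6] 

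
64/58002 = 32/29001=0.00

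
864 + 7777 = 8641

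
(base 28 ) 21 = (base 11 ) 52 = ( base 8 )71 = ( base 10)57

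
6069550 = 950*6389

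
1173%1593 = 1173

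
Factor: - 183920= -2^4*5^1* 11^2*19^1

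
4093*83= 339719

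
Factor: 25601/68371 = 25601^1*68371^( - 1) 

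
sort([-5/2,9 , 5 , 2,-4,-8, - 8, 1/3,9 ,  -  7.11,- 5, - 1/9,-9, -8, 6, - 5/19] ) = [ - 9,  -  8,  -  8,  -  8, - 7.11,  -  5,-4, - 5/2, - 5/19, - 1/9 , 1/3, 2, 5, 6,9, 9 ]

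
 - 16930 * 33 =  - 558690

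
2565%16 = 5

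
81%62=19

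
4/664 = 1/166 = 0.01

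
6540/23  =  284 + 8/23 = 284.35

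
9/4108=9/4108 = 0.00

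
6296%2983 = 330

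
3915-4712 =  - 797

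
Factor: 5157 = 3^3*191^1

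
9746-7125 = 2621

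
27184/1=27184 = 27184.00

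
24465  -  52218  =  - 27753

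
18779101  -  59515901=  - 40736800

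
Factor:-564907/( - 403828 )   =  2^(  -  2) * 7^1*80701^1*100957^( - 1 ) 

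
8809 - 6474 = 2335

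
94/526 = 47/263= 0.18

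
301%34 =29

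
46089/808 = 46089/808 =57.04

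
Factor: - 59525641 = -7^2*47^1*25847^1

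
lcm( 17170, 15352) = 1304920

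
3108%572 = 248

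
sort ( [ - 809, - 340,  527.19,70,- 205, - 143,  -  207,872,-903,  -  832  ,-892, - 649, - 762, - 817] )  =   [-903,  -  892, - 832,- 817,-809,-762 ,-649, - 340, - 207, - 205,  -  143, 70 , 527.19,872] 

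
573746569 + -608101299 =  - 34354730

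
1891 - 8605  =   -6714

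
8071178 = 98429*82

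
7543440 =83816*90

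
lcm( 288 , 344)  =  12384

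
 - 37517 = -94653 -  - 57136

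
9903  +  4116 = 14019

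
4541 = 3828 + 713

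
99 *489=48411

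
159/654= 53/218 = 0.24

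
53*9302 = 493006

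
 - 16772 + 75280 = 58508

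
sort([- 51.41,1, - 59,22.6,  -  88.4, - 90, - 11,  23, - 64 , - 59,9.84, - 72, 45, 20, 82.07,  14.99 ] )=[-90 ,-88.4, - 72 , -64,  -  59, - 59  , - 51.41,-11 , 1,9.84,14.99, 20,  22.6, 23,45,82.07 ]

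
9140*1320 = 12064800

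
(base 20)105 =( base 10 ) 405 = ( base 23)he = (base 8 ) 625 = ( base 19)126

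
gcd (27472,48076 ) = 6868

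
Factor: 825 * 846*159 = 2^1*3^4*5^2 * 11^1*47^1 *53^1 = 110974050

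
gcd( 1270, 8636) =254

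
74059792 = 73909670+150122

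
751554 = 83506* 9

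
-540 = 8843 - 9383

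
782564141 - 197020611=585543530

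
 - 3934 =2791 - 6725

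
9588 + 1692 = 11280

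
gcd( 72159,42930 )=3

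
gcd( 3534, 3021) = 57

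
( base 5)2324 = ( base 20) GJ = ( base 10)339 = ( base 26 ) D1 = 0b101010011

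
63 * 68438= 4311594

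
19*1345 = 25555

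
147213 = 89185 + 58028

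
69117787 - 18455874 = 50661913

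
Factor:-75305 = - 5^1*15061^1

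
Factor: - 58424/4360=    - 67/5 = -5^ ( - 1 )*67^1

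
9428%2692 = 1352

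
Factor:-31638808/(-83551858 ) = 15819404/41775929=2^2*13^ (-1 )*73^( - 1)*44021^ (-1)*3954851^1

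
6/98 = 3/49 = 0.06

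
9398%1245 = 683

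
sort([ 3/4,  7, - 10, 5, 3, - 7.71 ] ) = [ - 10,-7.71,3/4, 3, 5, 7 ]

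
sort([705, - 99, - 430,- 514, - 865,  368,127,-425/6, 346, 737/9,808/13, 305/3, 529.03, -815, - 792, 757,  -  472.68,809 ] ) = [ - 865,  -  815, - 792, - 514 ,  -  472.68, - 430,-99, - 425/6,808/13, 737/9,305/3, 127,346 , 368, 529.03,705,757,  809] 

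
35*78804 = 2758140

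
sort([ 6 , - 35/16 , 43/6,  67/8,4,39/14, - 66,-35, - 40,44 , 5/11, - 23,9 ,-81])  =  [-81,-66,-40, - 35,-23,-35/16,5/11,39/14, 4, 6,43/6 , 67/8 , 9 , 44]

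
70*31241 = 2186870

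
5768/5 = 5768/5 =1153.60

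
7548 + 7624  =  15172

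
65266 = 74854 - 9588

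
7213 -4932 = 2281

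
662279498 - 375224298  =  287055200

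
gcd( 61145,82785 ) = 5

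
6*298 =1788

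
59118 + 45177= 104295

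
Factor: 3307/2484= 2^( - 2)*3^( - 3)*23^(- 1 )*3307^1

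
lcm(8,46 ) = 184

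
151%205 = 151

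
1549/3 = 1549/3= 516.33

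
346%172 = 2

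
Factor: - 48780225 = -3^4 * 5^2 * 13^1*17^1 * 109^1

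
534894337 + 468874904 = 1003769241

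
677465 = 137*4945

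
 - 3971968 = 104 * ( - 38192) 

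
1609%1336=273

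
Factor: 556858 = 2^1*29^1*9601^1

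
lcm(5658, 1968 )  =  45264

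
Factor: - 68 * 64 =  - 2^8*17^1 = - 4352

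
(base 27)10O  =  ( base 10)753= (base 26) 12p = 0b1011110001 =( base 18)25F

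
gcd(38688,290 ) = 2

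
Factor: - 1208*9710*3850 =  - 2^5*5^3*7^1*11^1* 151^1 *971^1 = - 45159268000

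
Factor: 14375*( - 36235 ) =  -520878125 = -  5^5*23^1*7247^1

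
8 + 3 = 11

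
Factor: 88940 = 2^2*5^1*4447^1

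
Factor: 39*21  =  819 = 3^2*7^1*  13^1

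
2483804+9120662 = 11604466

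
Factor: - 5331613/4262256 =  - 2^ ( - 4)*3^( - 2) * 7^1*43^1 * 17713^1*29599^(- 1 )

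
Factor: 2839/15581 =17^1*167^1  *15581^( - 1 )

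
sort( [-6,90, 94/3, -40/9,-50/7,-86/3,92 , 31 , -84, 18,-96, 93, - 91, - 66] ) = [- 96, -91 , - 84, - 66, - 86/3, - 50/7, - 6, - 40/9,18,31 , 94/3,90,92, 93]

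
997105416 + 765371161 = 1762476577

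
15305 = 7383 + 7922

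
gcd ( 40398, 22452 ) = 6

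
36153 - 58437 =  - 22284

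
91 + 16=107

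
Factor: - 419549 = - 13^1 * 59^1 * 547^1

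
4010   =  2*2005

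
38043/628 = 38043/628=60.58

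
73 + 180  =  253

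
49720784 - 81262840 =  - 31542056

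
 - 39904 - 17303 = -57207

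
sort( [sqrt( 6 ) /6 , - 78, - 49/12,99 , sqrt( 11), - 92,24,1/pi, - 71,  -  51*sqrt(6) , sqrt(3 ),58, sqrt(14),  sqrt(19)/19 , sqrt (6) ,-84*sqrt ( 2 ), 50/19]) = [ - 51*sqrt(6), - 84*sqrt( 2 ), - 92,-78 , - 71, - 49/12 , sqrt(19 ) /19,1/pi,sqrt(6)/6, sqrt(3), sqrt(6 ), 50/19, sqrt(11 ),  sqrt(14),24,  58, 99 ] 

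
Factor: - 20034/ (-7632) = 2^(-3)*3^1*7^1 = 21/8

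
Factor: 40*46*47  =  86480 = 2^4 * 5^1*23^1 * 47^1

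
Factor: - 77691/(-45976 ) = 2^( - 3)*3^1*7^( - 1)*19^1 * 29^1*47^1*821^( - 1)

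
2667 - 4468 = - 1801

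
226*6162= 1392612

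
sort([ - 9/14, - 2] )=[-2,- 9/14] 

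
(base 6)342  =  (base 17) 7f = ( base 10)134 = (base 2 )10000110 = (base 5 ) 1014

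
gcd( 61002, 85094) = 2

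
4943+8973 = 13916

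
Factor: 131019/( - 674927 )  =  -3^1*7^1 *11^ (- 1 )*17^1*367^1*61357^( - 1 ) 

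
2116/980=2 + 39/245 = 2.16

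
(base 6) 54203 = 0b1110011111011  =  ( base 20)iaj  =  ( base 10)7419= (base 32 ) 77R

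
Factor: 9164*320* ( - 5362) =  - 15723957760 = -2^9*5^1*7^1*29^1*79^1 * 383^1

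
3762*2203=8287686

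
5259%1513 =720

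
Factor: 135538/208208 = 2^( - 3)*7^( - 1)*11^( - 1)*401^1=401/616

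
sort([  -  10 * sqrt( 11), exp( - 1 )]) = [ - 10*sqrt( 11 ), exp(-1)]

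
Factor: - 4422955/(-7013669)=5^1*13^( - 2)* 47^( - 1 )*883^(-1)*884591^1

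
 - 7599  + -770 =-8369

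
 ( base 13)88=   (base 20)5c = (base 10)112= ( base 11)A2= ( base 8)160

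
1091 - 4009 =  - 2918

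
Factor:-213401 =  - 17^1*12553^1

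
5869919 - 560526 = 5309393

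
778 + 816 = 1594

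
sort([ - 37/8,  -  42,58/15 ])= [ - 42,-37/8, 58/15] 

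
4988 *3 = 14964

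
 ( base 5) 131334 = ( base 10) 5219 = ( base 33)4q5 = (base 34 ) 4hh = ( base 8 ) 12143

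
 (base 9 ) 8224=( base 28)7io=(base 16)1780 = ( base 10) 6016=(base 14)229a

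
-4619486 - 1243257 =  - 5862743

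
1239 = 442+797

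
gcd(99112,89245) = 13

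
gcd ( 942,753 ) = 3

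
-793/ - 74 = 793/74= 10.72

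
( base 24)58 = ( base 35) 3n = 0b10000000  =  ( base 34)3Q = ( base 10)128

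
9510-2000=7510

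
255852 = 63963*4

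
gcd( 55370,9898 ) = 98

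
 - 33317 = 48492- 81809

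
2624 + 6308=8932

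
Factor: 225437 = 17^1*89^1 * 149^1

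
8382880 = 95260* 88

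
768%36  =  12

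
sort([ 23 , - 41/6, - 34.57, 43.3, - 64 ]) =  [ - 64, - 34.57,-41/6, 23,43.3 ]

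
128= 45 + 83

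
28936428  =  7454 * 3882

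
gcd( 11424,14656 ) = 32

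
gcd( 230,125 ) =5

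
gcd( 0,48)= 48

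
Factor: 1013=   1013^1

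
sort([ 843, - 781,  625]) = [-781,625,843]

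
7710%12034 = 7710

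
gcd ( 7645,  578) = 1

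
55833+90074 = 145907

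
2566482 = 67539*38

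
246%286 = 246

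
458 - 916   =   -458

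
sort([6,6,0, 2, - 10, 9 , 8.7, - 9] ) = [ - 10, - 9,0 , 2, 6, 6,8.7, 9]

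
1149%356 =81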